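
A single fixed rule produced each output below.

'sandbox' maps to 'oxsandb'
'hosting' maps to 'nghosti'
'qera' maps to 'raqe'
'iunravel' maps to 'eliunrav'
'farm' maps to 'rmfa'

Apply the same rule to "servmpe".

In each case the input is transformed by: move the last 2 characters to the front (rotate right by 2).
On "servmpe" that produces "peservm".

peservm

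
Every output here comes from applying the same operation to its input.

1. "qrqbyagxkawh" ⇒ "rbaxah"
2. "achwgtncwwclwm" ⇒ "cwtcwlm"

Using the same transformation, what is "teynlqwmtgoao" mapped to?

The transformation: keep every other character starting from the second (positions 2nd, 4th, 6th, ...).
On "teynlqwmtgoao" that produces "enqmga".

enqmga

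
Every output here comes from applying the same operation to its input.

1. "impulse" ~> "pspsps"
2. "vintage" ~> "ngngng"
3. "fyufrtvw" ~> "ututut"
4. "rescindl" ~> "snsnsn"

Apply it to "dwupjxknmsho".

uxmouxmouxmo

Rule — keep one character in every 3, starting at position 3 (positions 3rd, 6th, 9th, ...), then write the whole string 3 times in a row.
Starting from "dwupjxknmsho": after the first operation, "uxmo"; after the second, "uxmouxmouxmo".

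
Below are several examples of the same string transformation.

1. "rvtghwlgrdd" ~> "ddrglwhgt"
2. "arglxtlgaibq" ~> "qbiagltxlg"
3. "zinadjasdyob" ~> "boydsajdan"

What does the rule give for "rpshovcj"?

jcvohs

The transformation: reverse the string, then delete the last 2 characters.
"rpshovcj" → "jcvohspr" → "jcvohs".
(Check on "zinadjasdyob": → "boydsajdaniz" → "boydsajdan" ✓)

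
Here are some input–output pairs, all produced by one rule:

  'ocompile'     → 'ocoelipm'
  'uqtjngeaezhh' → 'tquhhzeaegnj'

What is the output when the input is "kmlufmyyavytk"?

lmkktyvayymfu

Looking at the pairs, the operation is to reverse the string, then move the last 3 characters to the front (rotate right by 3).
On "kmlufmyyavytk": the first step gives "ktyvayymfulmk", and the second then gives "lmkktyvayymfu".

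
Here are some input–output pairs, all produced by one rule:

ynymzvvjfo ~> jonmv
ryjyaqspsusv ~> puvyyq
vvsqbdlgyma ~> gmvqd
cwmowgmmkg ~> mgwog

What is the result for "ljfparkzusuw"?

zswjpr

The rule is to keep every other character starting from the second (positions 2nd, 4th, 6th, ...), then move the first 3 characters to the end (rotate left by 3).
For "ljfparkzusuw" the result is "zswjpr".
(Check on "cwmowgmmkg": → "wogmg" → "mgwog" ✓)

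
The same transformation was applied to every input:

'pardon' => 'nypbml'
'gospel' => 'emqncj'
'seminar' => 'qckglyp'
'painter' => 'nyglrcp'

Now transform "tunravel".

rslpytcj

Rule — shift every letter 2 places backward in the alphabet (wrapping around).
"tunravel" → "rslpytcj".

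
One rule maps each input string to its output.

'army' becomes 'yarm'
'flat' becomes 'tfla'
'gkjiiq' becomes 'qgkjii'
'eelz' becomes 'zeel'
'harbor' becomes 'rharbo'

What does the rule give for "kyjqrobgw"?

Each output is the input with this applied: move the last character to the front.
Applying that to "kyjqrobgw" gives "wkyjqrobg".

wkyjqrobg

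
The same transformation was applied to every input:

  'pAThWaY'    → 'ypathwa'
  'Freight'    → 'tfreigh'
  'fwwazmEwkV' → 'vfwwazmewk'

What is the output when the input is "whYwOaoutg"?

gwhywoaout

Each output is the input with this applied: move the last character to the front, then convert every letter to lowercase.
So "whYwOaoutg" becomes "gwhywoaout".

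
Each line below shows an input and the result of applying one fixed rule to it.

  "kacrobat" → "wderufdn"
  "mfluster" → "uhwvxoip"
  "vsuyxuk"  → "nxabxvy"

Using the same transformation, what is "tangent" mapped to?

What's happening: shift every letter 3 places forward in the alphabet (wrapping around), then reverse the string.
"tangent" → "wdqjhqw" → "wqhjqdw".

wqhjqdw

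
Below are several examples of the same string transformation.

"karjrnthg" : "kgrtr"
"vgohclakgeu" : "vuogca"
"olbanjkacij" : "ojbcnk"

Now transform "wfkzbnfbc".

wckfb

Rule — keep every other character starting from the first (positions 1st, 3rd, 5th, ...), then take characters alternately from the front and the back (1st, last, 2nd, 2nd-last, ...).
Working it through for "wfkzbnfbc": intermediate "wkbfc", final "wckfb".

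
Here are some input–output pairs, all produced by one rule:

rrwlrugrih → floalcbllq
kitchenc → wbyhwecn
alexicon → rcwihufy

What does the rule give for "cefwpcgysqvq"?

The pattern: shift every letter 6 places backward in the alphabet (wrapping around), then move the first 3 characters to the end (rotate left by 3).
On "cefwpcgysqvq": the first step gives "wyzqjwasmkpk", and the second then gives "qjwasmkpkwyz".

qjwasmkpkwyz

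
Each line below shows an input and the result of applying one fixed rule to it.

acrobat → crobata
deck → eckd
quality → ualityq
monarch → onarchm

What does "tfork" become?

forkt

What's happening: move the first character to the end.
For "tfork" the result is "forkt".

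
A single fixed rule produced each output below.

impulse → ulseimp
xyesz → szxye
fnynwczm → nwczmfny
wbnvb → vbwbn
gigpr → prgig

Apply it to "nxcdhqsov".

dhqsovnxc

In each case the input is transformed by: move the first 3 characters to the end (rotate left by 3).
Doing the same to "nxcdhqsov": "dhqsovnxc".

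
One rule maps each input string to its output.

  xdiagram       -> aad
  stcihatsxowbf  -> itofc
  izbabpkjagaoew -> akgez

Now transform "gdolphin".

lid

Each output is the input with this applied: move the first 3 characters to the end (rotate left by 3), then keep one character in every 3, starting at position 1 (positions 1st, 4th, 7th, ...).
"gdolphin" → "lid".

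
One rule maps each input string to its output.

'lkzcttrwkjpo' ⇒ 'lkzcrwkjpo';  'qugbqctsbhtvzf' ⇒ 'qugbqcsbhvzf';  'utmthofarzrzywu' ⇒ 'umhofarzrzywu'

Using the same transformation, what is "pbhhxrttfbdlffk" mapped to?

pbhhxrfbdlffk

Looking at the pairs, the operation is to remove every "t".
On "pbhhxrttfbdlffk" that produces "pbhhxrfbdlffk".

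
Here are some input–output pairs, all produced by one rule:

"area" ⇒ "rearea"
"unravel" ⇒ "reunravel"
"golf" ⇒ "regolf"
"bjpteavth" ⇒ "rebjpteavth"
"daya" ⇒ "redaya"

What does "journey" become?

The rule is to prepend "re".
On "journey" that produces "rejourney".

rejourney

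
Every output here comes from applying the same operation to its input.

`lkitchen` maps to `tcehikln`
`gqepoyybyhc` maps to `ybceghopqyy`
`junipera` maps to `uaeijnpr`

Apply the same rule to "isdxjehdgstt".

Rule — sort the characters into alphabetical order, then move the last character to the front.
On "isdxjehdgstt" that produces "xddeghijsstt".
(Check on "gqepoyybyhc": → "bceghopqyyy" → "ybceghopqyy" ✓)

xddeghijsstt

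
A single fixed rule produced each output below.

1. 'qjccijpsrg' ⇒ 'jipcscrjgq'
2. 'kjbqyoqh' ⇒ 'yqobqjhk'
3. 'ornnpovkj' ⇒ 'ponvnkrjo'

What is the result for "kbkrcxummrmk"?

uxmcmrrkmbkk

In each case the input is transformed by: take characters alternately from the front and the back (1st, last, 2nd, 2nd-last, ...), then reverse the string.
Working it through for "kbkrcxummrmk": intermediate "kkbmkrrmcmxu", final "uxmcmrrkmbkk".
(Check on "ornnpovkj": → "ojrknvnop" → "ponvnkrjo" ✓)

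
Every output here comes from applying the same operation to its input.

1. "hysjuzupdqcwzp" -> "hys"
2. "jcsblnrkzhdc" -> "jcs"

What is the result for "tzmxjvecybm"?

Looking at the pairs, the operation is to keep only the first 3 characters.
For "tzmxjvecybm" the result is "tzm".

tzm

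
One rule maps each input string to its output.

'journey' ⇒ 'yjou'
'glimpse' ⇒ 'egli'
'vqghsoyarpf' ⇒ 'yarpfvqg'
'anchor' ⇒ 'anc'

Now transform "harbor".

har

The transformation: move the first 3 characters to the end (rotate left by 3), then delete the first 3 characters.
Starting from "harbor": after the first operation, "borhar"; after the second, "har".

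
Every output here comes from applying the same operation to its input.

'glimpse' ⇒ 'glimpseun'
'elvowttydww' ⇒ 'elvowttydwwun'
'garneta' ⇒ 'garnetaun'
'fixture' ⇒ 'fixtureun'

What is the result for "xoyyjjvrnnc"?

xoyyjjvrnncun

Looking at the pairs, the operation is to append "un".
So "xoyyjjvrnnc" becomes "xoyyjjvrnncun".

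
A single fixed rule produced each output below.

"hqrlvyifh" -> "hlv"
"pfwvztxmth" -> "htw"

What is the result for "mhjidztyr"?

Looking at the pairs, the operation is to sort the characters into alphabetical order, then keep one character in every 3, starting at position 2 (positions 2nd, 5th, 8th, ...).
Starting from "mhjidztyr": after the first operation, "dhijmrtyz"; after the second, "hmy".
(Check on "hqrlvyifh": → "fhhilqrvy" → "hlv" ✓)

hmy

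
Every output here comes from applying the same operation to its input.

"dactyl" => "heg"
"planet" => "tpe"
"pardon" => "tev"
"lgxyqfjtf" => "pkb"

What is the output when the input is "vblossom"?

zfp

Looking at the pairs, the operation is to shift every letter 4 places forward in the alphabet (wrapping around), then keep only the first 3 characters.
Starting from "vblossom": after the first operation, "zfpswwsq"; after the second, "zfp".
(Check on "pardon": → "tevhsr" → "tev" ✓)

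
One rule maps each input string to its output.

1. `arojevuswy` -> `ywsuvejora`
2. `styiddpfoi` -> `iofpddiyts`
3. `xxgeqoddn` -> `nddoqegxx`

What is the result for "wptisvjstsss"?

ssstsjvsitpw

Each output is the input with this applied: reverse the string.
So "wptisvjstsss" becomes "ssstsjvsitpw".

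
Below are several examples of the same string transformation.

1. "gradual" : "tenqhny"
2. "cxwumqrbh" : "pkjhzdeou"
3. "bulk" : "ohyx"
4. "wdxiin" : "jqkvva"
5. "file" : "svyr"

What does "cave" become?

pnir

In each case the input is transformed by: shift every letter 13 places forward in the alphabet (wrapping around) — i.e. ROT13.
Applying that to "cave" gives "pnir".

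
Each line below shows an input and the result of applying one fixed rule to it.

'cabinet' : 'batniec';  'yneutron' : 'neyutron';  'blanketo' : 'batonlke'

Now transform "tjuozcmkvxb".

Each output is the input with this applied: sort the characters into reverse alphabetical order, then move the last 2 characters to the front (rotate right by 2).
Applying both steps to "tjuozcmkvxb": "zxvutomkjcb", then "cbzxvutomkj".

cbzxvutomkj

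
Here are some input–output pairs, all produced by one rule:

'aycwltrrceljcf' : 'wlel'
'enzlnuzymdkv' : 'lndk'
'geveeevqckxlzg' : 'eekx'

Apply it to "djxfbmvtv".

Each output is the input with this applied: swap each adjacent pair of characters (1↔2, 3↔4, ...), then keep one character in every 3, starting at position 3 (positions 3rd, 6th, 9th, ...).
On "djxfbmvtv": the first step gives "jdfxmbtvv", and the second then gives "fbv".
(Check on "enzlnuzymdkv": → "nelzunyzdmvk" → "lndk" ✓)

fbv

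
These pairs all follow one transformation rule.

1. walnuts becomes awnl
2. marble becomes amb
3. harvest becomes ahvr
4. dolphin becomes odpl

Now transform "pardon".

Looking at the pairs, the operation is to swap each adjacent pair of characters (1↔2, 3↔4, ...), then delete the last 3 characters.
Working it through for "pardon": intermediate "apdrno", final "apd".

apd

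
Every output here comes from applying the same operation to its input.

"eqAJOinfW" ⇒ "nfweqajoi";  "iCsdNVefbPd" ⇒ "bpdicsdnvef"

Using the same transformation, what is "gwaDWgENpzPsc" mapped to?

Looking at the pairs, the operation is to move the last 3 characters to the front (rotate right by 3), then convert every letter to lowercase.
On "gwaDWgENpzPsc" that produces "pscgwadwgenpz".
(Check on "eqAJOinfW": → "nfWeqAJOi" → "nfweqajoi" ✓)

pscgwadwgenpz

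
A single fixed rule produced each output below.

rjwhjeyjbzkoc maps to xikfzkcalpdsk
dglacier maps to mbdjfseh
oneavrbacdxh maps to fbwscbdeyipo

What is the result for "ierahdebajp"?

In each case the input is transformed by: shift every letter 1 place forward in the alphabet (wrapping around), then move the first 2 characters to the end (rotate left by 2).
Starting from "ierahdebajp": after the first operation, "jfsbiefcbkq"; after the second, "sbiefcbkqjf".

sbiefcbkqjf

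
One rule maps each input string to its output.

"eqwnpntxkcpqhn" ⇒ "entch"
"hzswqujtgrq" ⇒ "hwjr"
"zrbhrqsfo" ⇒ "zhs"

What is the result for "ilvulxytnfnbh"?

What's happening: keep one character in every 3, starting at position 1 (positions 1st, 4th, 7th, ...).
Applying that to "ilvulxytnfnbh" gives "iuyfh".

iuyfh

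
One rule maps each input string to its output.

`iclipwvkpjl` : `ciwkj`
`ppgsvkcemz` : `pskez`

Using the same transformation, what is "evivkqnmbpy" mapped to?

Each output is the input with this applied: keep every other character starting from the second (positions 2nd, 4th, 6th, ...).
So "evivkqnmbpy" becomes "vvqmp".

vvqmp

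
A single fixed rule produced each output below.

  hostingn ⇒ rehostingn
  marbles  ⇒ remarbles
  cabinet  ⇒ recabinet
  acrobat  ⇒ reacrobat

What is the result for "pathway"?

repathway

Looking at the pairs, the operation is to prepend "re".
"pathway" → "repathway".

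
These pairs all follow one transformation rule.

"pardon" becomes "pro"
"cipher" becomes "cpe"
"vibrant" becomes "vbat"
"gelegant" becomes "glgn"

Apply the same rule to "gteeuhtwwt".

What's happening: keep every other character starting from the first (positions 1st, 3rd, 5th, ...).
For "gteeuhtwwt" the result is "geutw".

geutw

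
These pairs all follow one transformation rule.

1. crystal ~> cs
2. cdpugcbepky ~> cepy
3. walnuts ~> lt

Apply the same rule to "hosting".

In each case the input is transformed by: sort the characters into alphabetical order, then keep one character in every 3, starting at position 2 (positions 2nd, 5th, 8th, ...).
Working it through for "hosting": intermediate "ghinost", final "ho".

ho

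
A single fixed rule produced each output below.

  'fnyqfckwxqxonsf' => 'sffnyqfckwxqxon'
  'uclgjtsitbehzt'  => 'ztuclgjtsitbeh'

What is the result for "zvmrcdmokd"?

The rule is to move the last 2 characters to the front (rotate right by 2).
Applying that to "zvmrcdmokd" gives "kdzvmrcdmo".

kdzvmrcdmo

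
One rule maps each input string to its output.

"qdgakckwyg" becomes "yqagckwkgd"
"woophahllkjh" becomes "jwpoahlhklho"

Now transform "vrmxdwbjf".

The rule is to swap each adjacent pair of characters (1↔2, 3↔4, ...), then swap the first and last characters.
Doing the same to "vrmxdwbjf": "fvxmwdjbr".

fvxmwdjbr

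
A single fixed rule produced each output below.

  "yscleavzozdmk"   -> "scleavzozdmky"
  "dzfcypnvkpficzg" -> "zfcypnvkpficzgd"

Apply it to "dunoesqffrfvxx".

unoesqffrfvxxd

The transformation: move the first character to the end.
For "dunoesqffrfvxx" the result is "unoesqffrfvxxd".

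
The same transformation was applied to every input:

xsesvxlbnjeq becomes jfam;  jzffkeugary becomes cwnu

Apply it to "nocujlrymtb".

The rule is to shift every letter 4 places backward in the alphabet (wrapping around), then keep only the last 4 characters.
Applying both steps to "nocujlrymtb": "jkyqfhnuipx", then "uipx".
(Check on "xsesvxlbnjeq": → "toaorthxjfam" → "jfam" ✓)

uipx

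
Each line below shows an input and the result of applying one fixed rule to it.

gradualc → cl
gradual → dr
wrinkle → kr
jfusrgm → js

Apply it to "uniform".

mr

Each output is the input with this applied: sort the characters into alphabetical order, then keep one character in every 3, starting at position 3 (positions 3rd, 6th, 9th, ...).
Doing the same to "uniform": "mr".
(Check on "jfusrgm": → "fgjmrsu" → "js" ✓)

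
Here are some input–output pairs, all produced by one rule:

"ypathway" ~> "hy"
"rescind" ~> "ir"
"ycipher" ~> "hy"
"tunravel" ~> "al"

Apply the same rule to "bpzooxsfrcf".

off

In each case the input is transformed by: move the first 2 characters to the end (rotate left by 2), then keep one character in every 3, starting at position 3 (positions 3rd, 6th, 9th, ...).
Applying both steps to "bpzooxsfrcf": "zooxsfrcfbp", then "off".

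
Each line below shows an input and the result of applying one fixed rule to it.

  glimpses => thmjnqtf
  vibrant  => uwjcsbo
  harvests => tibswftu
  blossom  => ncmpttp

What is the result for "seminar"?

stfnjob

The pattern: shift every letter 1 place forward in the alphabet (wrapping around), then move the last character to the front.
Starting from "seminar": after the first operation, "tfnjobs"; after the second, "stfnjob".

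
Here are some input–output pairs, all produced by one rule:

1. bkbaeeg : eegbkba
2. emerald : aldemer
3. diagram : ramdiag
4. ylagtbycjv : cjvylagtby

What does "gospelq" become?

elqgosp

Looking at the pairs, the operation is to move the last 3 characters to the front (rotate right by 3).
So "gospelq" becomes "elqgosp".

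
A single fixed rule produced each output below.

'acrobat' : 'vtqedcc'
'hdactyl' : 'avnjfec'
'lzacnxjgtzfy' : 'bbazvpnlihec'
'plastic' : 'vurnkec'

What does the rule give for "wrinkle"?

The rule is to sort the characters into reverse alphabetical order, then shift every letter 2 places forward in the alphabet (wrapping around).
"wrinkle" → "wrnlkie" → "ytpnmkg".
(Check on "lzacnxjgtzfy": → "zzyxtnljgfca" → "bbazvpnlihec" ✓)

ytpnmkg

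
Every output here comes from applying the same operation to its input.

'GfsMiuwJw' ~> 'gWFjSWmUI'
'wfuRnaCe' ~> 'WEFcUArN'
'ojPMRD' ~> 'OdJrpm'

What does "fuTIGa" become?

FAUgti

Looking at the pairs, the operation is to flip the case of every letter, then take characters alternately from the front and the back (1st, last, 2nd, 2nd-last, ...).
Starting from "fuTIGa": after the first operation, "FUtigA"; after the second, "FAUgti".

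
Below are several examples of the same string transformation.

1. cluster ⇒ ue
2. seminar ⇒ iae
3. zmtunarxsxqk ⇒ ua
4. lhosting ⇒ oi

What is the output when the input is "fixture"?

Looking at the pairs, the operation is to move the first 2 characters to the end (rotate left by 2), then keep only the vowels.
"fixture" → "xturefi" → "uei".

uei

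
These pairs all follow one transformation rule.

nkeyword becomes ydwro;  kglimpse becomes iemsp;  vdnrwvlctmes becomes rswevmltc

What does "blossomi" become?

sismo

Looking at the pairs, the operation is to delete the first 3 characters, then take characters alternately from the front and the back (1st, last, 2nd, 2nd-last, ...).
For "blossomi", step one produces "ssomi"; step two turns that into "sismo".
(Check on "kglimpse": → "impse" → "iemsp" ✓)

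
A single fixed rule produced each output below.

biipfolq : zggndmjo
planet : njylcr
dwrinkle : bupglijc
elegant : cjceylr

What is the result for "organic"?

mpeylga

The rule is to shift every letter 2 places backward in the alphabet (wrapping around).
Applying that to "organic" gives "mpeylga".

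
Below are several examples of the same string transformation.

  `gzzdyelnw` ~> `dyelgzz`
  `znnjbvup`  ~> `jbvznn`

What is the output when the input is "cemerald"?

eracem

Each output is the input with this applied: delete the last 2 characters, then move the first 3 characters to the end (rotate left by 3).
On "cemerald": the first step gives "cemera", and the second then gives "eracem".
(Check on "gzzdyelnw": → "gzzdyel" → "dyelgzz" ✓)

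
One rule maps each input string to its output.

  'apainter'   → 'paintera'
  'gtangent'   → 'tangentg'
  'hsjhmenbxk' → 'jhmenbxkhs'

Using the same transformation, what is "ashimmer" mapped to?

Each output is the input with this applied: move the last 3 characters to the front (rotate right by 3), then swap the front and back halves of the string.
For "ashimmer", step one produces "merashim"; step two turns that into "shimmera".

shimmera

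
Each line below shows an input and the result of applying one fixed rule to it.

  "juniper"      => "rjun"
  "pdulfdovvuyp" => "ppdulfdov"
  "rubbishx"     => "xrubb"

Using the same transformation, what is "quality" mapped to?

Each output is the input with this applied: move the last character to the front, then delete the last 3 characters.
On "quality": the first step gives "yqualit", and the second then gives "yqua".

yqua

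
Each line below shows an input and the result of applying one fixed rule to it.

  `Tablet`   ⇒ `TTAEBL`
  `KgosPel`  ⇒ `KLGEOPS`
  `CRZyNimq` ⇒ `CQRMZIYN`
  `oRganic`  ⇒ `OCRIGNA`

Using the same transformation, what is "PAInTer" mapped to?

PRAEITN

What's happening: take characters alternately from the front and the back (1st, last, 2nd, 2nd-last, ...), then convert every letter to uppercase.
On "PAInTer": the first step gives "PrAeITn", and the second then gives "PRAEITN".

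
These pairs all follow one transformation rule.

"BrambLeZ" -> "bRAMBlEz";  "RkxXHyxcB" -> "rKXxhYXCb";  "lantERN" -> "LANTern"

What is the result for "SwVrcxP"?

sWvRCXp

Rule — flip the case of every letter.
"SwVrcxP" → "sWvRCXp".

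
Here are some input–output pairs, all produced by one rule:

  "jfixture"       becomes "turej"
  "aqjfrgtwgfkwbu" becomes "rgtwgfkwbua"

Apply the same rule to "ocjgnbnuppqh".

nbnuppqho

What's happening: move the first character to the end, then delete the first 3 characters.
On "ocjgnbnuppqh" that produces "nbnuppqho".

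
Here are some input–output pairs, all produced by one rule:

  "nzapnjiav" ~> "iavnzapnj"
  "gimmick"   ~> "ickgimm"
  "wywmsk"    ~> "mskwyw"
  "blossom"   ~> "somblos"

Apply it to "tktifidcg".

dcgtktifi

Each output is the input with this applied: move the last 3 characters to the front (rotate right by 3).
"tktifidcg" → "dcgtktifi".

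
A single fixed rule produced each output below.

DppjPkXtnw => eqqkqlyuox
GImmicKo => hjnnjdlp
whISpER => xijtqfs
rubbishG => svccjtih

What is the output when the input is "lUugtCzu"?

mvvhudav

The transformation: shift every letter 1 place forward in the alphabet (wrapping around), then convert every letter to lowercase.
On "lUugtCzu": the first step gives "mVvhuDav", and the second then gives "mvvhudav".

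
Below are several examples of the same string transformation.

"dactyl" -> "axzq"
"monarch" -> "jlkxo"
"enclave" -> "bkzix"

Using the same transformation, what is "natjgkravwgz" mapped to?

The rule is to shift every letter 3 places backward in the alphabet (wrapping around), then delete the last 2 characters.
On "natjgkravwgz": the first step gives "kxqgdhoxstdw", and the second then gives "kxqgdhoxst".
(Check on "enclave": → "bkzixsb" → "bkzix" ✓)

kxqgdhoxst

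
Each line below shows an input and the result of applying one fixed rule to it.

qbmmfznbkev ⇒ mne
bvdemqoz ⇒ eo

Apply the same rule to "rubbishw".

In each case the input is transformed by: move the first character to the end, then keep one character in every 3, starting at position 3 (positions 3rd, 6th, 9th, ...).
Applying both steps to "rubbishw": "ubbishwr", then "bh".

bh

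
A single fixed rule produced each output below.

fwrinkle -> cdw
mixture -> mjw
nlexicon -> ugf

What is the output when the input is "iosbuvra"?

njs

Rule — shift every letter 8 places backward in the alphabet (wrapping around), then keep only the last 3 characters.
"iosbuvra" → "njs".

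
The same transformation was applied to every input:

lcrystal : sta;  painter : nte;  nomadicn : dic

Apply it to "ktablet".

ble

The pattern: move the last character to the front, then keep only the last 3 characters.
Starting from "ktablet": after the first operation, "tktable"; after the second, "ble".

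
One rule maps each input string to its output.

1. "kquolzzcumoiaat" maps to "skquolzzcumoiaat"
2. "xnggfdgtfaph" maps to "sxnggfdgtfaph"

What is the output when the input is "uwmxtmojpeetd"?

The rule is to prepend "s".
So "uwmxtmojpeetd" becomes "suwmxtmojpeetd".

suwmxtmojpeetd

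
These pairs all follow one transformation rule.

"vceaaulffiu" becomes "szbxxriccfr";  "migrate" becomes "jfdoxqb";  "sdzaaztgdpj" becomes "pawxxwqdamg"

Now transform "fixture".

cfuqrob

Looking at the pairs, the operation is to shift every letter 3 places backward in the alphabet (wrapping around).
Doing the same to "fixture": "cfuqrob".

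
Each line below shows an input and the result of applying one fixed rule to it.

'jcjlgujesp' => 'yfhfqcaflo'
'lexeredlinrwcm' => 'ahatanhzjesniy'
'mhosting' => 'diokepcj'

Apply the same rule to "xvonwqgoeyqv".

rtjkmskcuarm

Each output is the input with this applied: swap each adjacent pair of characters (1↔2, 3↔4, ...), then shift every letter 4 places backward in the alphabet (wrapping around).
Working it through for "xvonwqgoeyqv": intermediate "vxnoqwogyevq", final "rtjkmskcuarm".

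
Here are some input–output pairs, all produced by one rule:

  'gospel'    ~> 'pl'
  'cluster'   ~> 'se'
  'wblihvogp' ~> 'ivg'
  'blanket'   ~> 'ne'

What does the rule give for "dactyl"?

tl

Each output is the input with this applied: keep every other character starting from the second (positions 2nd, 4th, 6th, ...), then delete the first character.
"dactyl" → "atl" → "tl".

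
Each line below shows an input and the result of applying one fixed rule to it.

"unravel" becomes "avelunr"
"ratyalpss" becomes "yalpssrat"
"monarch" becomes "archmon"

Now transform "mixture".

What's happening: move the first 3 characters to the end (rotate left by 3).
Doing the same to "mixture": "turemix".

turemix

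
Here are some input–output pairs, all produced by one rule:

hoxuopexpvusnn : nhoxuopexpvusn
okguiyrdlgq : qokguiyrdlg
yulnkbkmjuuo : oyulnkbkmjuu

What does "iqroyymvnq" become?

What's happening: move the last character to the front.
Doing the same to "iqroyymvnq": "qiqroyymvn".

qiqroyymvn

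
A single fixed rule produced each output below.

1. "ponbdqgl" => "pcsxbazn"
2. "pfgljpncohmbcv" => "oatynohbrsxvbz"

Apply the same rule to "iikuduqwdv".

The rule is to shift every letter 12 places forward in the alphabet (wrapping around), then swap the front and back halves of the string.
On "iikuduqwdv": the first step gives "uuwgpgciph", and the second then gives "gciphuuwgp".
(Check on "pfgljpncohmbcv": → "brsxvbzoatynoh" → "oatynohbrsxvbz" ✓)

gciphuuwgp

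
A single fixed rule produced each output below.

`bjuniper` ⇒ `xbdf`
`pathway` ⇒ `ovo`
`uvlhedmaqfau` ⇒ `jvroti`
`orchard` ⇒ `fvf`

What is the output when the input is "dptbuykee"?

dpms

The pattern: shift every letter 12 places backward in the alphabet (wrapping around), then keep every other character starting from the second (positions 2nd, 4th, 6th, ...).
Starting from "dptbuykee": after the first operation, "rdhpimyss"; after the second, "dpms".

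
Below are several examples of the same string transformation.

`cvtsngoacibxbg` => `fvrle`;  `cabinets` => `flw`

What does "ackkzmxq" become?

dna

The rule is to keep one character in every 3, starting at position 1 (positions 1st, 4th, 7th, ...), then shift every letter 3 places forward in the alphabet (wrapping around).
Applying both steps to "ackkzmxq": "akx", then "dna".
(Check on "cabinets": → "cit" → "flw" ✓)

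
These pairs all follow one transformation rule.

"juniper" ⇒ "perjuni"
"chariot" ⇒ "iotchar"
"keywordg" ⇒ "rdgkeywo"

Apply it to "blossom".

somblos

Each output is the input with this applied: move the last 3 characters to the front (rotate right by 3).
Doing the same to "blossom": "somblos".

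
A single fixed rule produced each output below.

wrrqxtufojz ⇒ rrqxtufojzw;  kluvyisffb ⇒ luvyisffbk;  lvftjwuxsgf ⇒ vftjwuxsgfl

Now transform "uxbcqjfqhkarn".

xbcqjfqhkarnu

In each case the input is transformed by: move the first character to the end.
On "uxbcqjfqhkarn" that produces "xbcqjfqhkarnu".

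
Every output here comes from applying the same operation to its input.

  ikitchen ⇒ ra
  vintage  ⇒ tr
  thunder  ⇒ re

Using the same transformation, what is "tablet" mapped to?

rg

Each output is the input with this applied: shift every letter 13 places forward in the alphabet (wrapping around) — i.e. ROT13, then keep only the last 2 characters.
Applying both steps to "tablet": "gnoyrg", then "rg".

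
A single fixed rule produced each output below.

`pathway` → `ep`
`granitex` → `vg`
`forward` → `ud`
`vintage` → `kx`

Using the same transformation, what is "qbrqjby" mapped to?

What's happening: shift every letter 11 places backward in the alphabet (wrapping around), then keep only the first 2 characters.
For "qbrqjby", step one produces "fqgfyqn"; step two turns that into "fq".

fq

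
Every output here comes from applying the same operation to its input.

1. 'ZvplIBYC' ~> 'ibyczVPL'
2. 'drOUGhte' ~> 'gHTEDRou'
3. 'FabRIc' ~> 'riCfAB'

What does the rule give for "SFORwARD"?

Wardsfor

The transformation: swap the front and back halves of the string, then flip the case of every letter.
On "SFORwARD": the first step gives "wARDSFOR", and the second then gives "Wardsfor".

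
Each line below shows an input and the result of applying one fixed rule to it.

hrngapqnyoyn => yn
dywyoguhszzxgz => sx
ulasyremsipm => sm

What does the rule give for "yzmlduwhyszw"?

In each case the input is transformed by: keep one character in every 3, starting at position 3 (positions 3rd, 6th, 9th, ...), then keep only the last 2 characters.
Applying both steps to "yzmlduwhyszw": "muyw", then "yw".
(Check on "hrngapqnyoyn": → "npyn" → "yn" ✓)

yw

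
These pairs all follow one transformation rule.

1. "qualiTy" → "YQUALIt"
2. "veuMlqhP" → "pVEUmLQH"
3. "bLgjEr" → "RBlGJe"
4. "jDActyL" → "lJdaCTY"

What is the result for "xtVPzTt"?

Rule — move the last character to the front, then flip the case of every letter.
Working it through for "xtVPzTt": intermediate "txtVPzT", final "TXTvpZt".

TXTvpZt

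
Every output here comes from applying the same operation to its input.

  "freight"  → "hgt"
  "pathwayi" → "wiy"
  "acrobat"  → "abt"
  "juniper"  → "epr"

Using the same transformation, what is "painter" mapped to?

etr

The pattern: swap each adjacent pair of characters (1↔2, 3↔4, ...), then keep only the last 3 characters.
Working it through for "painter": intermediate "apnietr", final "etr".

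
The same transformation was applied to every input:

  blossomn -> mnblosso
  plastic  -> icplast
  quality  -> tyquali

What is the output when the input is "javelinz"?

Each output is the input with this applied: move the last 2 characters to the front (rotate right by 2).
On "javelinz" that produces "nzjaveli".

nzjaveli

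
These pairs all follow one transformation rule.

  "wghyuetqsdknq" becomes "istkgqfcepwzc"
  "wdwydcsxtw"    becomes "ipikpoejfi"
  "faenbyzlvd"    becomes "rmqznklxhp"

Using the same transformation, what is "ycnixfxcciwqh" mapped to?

kozujrjoouict

Each output is the input with this applied: shift every letter 12 places forward in the alphabet (wrapping around).
Applying that to "ycnixfxcciwqh" gives "kozujrjoouict".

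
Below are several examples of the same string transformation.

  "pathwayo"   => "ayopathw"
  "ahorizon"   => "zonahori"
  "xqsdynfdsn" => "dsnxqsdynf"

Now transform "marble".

Looking at the pairs, the operation is to move the last 3 characters to the front (rotate right by 3).
So "marble" becomes "blemar".

blemar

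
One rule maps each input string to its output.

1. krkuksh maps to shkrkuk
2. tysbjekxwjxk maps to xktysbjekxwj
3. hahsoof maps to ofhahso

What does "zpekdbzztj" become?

The pattern: move the last 2 characters to the front (rotate right by 2).
Doing the same to "zpekdbzztj": "tjzpekdbzz".

tjzpekdbzz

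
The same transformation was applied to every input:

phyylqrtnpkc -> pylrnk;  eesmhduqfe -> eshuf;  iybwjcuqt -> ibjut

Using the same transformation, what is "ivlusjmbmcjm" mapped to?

What's happening: keep every other character starting from the first (positions 1st, 3rd, 5th, ...).
"ivlusjmbmcjm" → "ilsmmj".

ilsmmj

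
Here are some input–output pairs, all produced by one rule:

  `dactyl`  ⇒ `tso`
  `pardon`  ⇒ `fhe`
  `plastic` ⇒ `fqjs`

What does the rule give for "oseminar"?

The rule is to shift every letter 10 places backward in the alphabet (wrapping around), then keep every other character starting from the first (positions 1st, 3rd, 5th, ...).
For "oseminar", step one produces "eiucydqh"; step two turns that into "euyq".

euyq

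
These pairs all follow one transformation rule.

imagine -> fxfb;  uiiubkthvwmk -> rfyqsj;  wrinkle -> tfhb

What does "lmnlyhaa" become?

Looking at the pairs, the operation is to shift every letter 3 places backward in the alphabet (wrapping around), then keep every other character starting from the first (positions 1st, 3rd, 5th, ...).
Doing the same to "lmnlyhaa": "ikvx".

ikvx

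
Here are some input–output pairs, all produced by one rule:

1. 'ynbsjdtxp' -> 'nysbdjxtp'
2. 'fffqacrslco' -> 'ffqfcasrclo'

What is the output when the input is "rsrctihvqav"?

srcritvhaqv

Each output is the input with this applied: swap each adjacent pair of characters (1↔2, 3↔4, ...).
On "rsrctihvqav" that produces "srcritvhaqv".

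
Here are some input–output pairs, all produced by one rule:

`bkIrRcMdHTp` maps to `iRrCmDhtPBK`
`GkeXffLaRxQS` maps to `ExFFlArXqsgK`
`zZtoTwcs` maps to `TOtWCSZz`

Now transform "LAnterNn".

NTERnNla

The transformation: flip the case of every letter, then move the first 2 characters to the end (rotate left by 2).
Working it through for "LAnterNn": intermediate "laNTERnN", final "NTERnNla".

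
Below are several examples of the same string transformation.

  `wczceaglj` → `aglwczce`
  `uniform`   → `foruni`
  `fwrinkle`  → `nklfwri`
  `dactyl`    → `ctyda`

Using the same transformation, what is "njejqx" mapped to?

ejqnj

The rule is to delete the last character, then move the last 3 characters to the front (rotate right by 3).
On "njejqx": the first step gives "njejq", and the second then gives "ejqnj".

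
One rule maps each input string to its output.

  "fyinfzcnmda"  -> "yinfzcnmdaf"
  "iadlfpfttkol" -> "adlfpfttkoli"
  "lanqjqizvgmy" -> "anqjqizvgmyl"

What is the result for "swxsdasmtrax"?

Each output is the input with this applied: move the first character to the end.
So "swxsdasmtrax" becomes "wxsdasmtraxs".

wxsdasmtraxs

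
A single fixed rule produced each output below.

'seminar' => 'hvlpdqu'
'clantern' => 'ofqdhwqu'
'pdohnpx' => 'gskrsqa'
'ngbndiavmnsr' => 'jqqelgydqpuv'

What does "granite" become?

The transformation: swap each adjacent pair of characters (1↔2, 3↔4, ...), then shift every letter 3 places forward in the alphabet (wrapping around).
Working it through for "granite": intermediate "rgnatie", final "ujqdwlh".

ujqdwlh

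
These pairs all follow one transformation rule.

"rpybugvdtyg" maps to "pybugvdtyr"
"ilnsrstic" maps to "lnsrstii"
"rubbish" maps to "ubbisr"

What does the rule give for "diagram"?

The rule is to delete the last character, then move the first character to the end.
Doing the same to "diagram": "iagrad".
(Check on "ilnsrstic": → "ilnsrsti" → "lnsrstii" ✓)

iagrad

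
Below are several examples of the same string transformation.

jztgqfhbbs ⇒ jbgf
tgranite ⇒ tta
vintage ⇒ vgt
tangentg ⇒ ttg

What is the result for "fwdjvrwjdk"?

Looking at the pairs, the operation is to take characters alternately from the front and the back (1st, last, 2nd, 2nd-last, ...), then keep one character in every 3, starting at position 1 (positions 1st, 4th, 7th, ...).
Applying both steps to "fwdjvrwjdk": "fkwddjjwvr", then "fdjr".

fdjr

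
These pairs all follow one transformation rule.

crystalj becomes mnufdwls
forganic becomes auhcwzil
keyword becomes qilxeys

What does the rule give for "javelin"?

yfchdup

Each output is the input with this applied: move the first 3 characters to the end (rotate left by 3), then shift every letter 6 places backward in the alphabet (wrapping around).
Applying both steps to "javelin": "elinjav", then "yfchdup".
(Check on "forganic": → "ganicfor" → "auhcwzil" ✓)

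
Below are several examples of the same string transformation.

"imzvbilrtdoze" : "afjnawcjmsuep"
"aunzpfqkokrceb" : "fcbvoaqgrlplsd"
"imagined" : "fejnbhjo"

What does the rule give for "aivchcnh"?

oibjwdid

The transformation: move the last 2 characters to the front (rotate right by 2), then shift every letter 1 place forward in the alphabet (wrapping around).
For "aivchcnh", step one produces "nhaivchc"; step two turns that into "oibjwdid".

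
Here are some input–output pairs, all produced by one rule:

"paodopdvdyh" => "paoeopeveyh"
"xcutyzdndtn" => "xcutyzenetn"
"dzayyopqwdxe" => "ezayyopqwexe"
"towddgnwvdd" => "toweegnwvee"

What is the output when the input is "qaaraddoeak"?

qaaraeeoeak

In each case the input is transformed by: replace every "d" with "e".
Doing the same to "qaaraddoeak": "qaaraeeoeak".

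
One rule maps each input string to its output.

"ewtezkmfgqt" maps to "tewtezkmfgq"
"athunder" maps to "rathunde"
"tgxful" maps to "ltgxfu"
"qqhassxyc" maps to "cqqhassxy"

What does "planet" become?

The pattern: move the last character to the front.
Applying that to "planet" gives "tplane".

tplane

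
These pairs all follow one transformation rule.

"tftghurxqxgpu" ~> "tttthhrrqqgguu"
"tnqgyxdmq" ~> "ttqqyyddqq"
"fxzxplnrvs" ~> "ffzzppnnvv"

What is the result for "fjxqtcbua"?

Looking at the pairs, the operation is to keep every other character starting from the first (positions 1st, 3rd, 5th, ...), then double every character.
Applying both steps to "fjxqtcbua": "fxtba", then "ffxxttbbaa".

ffxxttbbaa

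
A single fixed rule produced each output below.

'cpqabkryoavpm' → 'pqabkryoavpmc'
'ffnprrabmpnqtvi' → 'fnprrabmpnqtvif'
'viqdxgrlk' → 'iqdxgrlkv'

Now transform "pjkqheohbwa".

jkqheohbwap

Rule — move the first character to the end.
For "pjkqheohbwa" the result is "jkqheohbwap".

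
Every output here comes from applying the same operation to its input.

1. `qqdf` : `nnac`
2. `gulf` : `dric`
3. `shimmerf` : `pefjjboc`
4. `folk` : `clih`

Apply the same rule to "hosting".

The rule is to shift every letter 3 places backward in the alphabet (wrapping around).
Applying that to "hosting" gives "elpqfkd".

elpqfkd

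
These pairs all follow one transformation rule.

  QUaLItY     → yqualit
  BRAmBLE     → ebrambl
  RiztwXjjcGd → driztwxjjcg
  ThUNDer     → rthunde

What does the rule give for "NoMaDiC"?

cnomadi

Rule — move the last character to the front, then convert every letter to lowercase.
Starting from "NoMaDiC": after the first operation, "CNoMaDi"; after the second, "cnomadi".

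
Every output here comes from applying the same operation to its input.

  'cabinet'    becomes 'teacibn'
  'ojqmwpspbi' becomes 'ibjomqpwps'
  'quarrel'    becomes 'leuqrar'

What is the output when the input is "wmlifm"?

The rule is to move the last 2 characters to the front (rotate right by 2), then swap each adjacent pair of characters (1↔2, 3↔4, ...).
Working it through for "wmlifm": intermediate "fmwmli", final "mfmwil".

mfmwil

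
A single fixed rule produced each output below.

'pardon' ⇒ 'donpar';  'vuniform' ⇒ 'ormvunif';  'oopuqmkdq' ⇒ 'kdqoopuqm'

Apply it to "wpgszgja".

gjawpgsz

The transformation: move the last 3 characters to the front (rotate right by 3).
For "wpgszgja" the result is "gjawpgsz".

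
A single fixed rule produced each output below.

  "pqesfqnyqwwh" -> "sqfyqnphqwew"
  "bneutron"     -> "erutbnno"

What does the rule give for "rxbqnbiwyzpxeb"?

pnzbyiwrbxebxq

Looking at the pairs, the operation is to take characters alternately from the front and the back (1st, last, 2nd, 2nd-last, ...), then swap the front and back halves of the string.
Applying both steps to "rxbqnbiwyzpxeb": "rbxebxqpnzbyiw", then "pnzbyiwrbxebxq".
(Check on "pqesfqnyqwwh": → "phqwewsqfyqn" → "sqfyqnphqwew" ✓)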